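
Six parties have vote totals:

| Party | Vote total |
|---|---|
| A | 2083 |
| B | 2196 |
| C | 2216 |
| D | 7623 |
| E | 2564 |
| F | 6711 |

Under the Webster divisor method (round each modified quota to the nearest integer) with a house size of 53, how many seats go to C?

5

Standard divisor 23393/53 ≈ 441.377; standard quotas: A 4.719, B 4.975, C 5.021, D 17.271, E 5.809, F 15.205.
Rounding to the nearest integer gives A 5, B 5, C 5, D 17, E 6, F 15 — total 53, matching the house size, so no adjustment is needed.
C receives 5.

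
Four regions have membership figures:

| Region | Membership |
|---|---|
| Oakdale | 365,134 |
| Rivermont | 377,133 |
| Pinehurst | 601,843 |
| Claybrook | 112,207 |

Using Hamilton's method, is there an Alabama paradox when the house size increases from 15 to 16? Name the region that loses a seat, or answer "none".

none

At 15 seats: Oakdale 4, Rivermont 4, Pinehurst 6, Claybrook 1.
At 16 seats: Oakdale 4, Rivermont 4, Pinehurst 7, Claybrook 1.
No region's allocation decreased.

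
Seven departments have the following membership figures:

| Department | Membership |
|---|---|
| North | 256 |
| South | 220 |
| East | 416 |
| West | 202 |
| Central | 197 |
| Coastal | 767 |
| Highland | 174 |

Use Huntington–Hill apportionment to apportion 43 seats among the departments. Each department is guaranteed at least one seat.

North: 5, South: 4, East: 8, West: 4, Central: 4, Coastal: 15, Highland: 3

With divisor 52: modified quotas North 4.923, South 4.231, East 8.000, West 3.885, Central 3.788, Coastal 14.750, Highland 3.346.
Geometric-mean thresholds: North √(4·5)=4.472, South √(4·5)=4.472, East √(8·9)=8.485, West √(3·4)=3.464, Central √(3·4)=3.464, Coastal √(14·15)=14.491, Highland √(3·4)=3.464.
Each quota rounded against its threshold gives North 5, South 4, East 8, West 4, Central 4, Coastal 15, Highland 3 (total 43).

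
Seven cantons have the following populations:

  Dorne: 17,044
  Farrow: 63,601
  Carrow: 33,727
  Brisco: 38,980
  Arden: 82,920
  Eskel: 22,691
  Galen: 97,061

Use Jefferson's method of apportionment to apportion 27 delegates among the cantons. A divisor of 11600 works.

With modified divisor 11600: modified quotas Dorne 1.469, Farrow 5.483, Carrow 2.908, Brisco 3.360, Arden 7.148, Eskel 1.956, Galen 8.367.
Rounding down: Dorne 1, Farrow 5, Carrow 2, Brisco 3, Arden 7, Eskel 1, Galen 8 (total 27).

Dorne=1; Farrow=5; Carrow=2; Brisco=3; Arden=7; Eskel=1; Galen=8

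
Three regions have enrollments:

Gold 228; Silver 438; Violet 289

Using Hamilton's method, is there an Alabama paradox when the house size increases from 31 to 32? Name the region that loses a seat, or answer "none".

At 31 seats: Gold 8, Silver 14, Violet 9.
At 32 seats: Gold 7, Silver 15, Violet 10.
Gold drops from 8 to 7.

Gold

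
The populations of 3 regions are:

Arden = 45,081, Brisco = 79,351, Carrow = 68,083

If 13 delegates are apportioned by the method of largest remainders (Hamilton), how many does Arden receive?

3

Standard divisor: 192515 ÷ 13 ≈ 14808.846.
Standard quotas: Arden 3.0442, Brisco 5.3584, Carrow 4.5975.
Lower quotas: Arden 3, Brisco 5, Carrow 4 (sum 12, leaving 1 seat).
Remainders in descending order: Carrow 0.5975, Brisco 0.3584, Arden 0.0442.
The surplus seat goes to Carrow.
Arden receives 3.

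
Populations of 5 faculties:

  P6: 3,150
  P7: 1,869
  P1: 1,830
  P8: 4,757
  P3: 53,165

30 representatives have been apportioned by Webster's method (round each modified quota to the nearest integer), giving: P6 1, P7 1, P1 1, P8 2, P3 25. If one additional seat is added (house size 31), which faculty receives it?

Priority for the next seat is population ÷ (current seats + 0.5).
Priorities: P6 2100.000, P7 1246.000, P1 1220.000, P8 1902.800, P3 2084.902.
Highest priority: P6.

P6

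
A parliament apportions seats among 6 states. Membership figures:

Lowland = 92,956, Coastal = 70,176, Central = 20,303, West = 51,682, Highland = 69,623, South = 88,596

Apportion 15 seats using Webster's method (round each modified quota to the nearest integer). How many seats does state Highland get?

Standard divisor 393336/15 ≈ 26222.4; standard quotas: Lowland 3.545, Coastal 2.676, Central 0.774, West 1.971, Highland 2.655, South 3.379.
Rounding to the nearest integer gives 4, 3, 1, 2, 3, 3 = 16 seats, so the divisor must be adjusted.
With modified divisor 27200: modified quotas Lowland 3.417, Coastal 2.580, Central 0.746, West 1.900, Highland 2.560, South 3.257.
Rounding to the nearest integer: Lowland 3, Coastal 3, Central 1, West 2, Highland 3, South 3 (total 15).
Highland receives 3.

3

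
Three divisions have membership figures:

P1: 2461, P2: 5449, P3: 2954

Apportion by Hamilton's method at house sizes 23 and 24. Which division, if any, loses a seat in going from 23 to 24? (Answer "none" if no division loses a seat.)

none

At 23 seats: P1 5, P2 12, P3 6.
At 24 seats: P1 5, P2 12, P3 7.
No division's allocation decreased.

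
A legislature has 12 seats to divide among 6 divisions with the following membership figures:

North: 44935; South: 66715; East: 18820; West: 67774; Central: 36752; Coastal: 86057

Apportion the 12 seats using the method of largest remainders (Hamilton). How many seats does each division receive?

The standard divisor is 321053/12 ≈ 26754.417.
Standard quotas: North 1.6795, South 2.4936, East 0.7034, West 2.5332, Central 1.3737, Coastal 3.2166.
Lower quotas: North 1, South 2, East 0, West 2, Central 1, Coastal 3 (sum 9, leaving 3 seats).
Remainders in descending order: East 0.7034, North 0.6795, West 0.5332, South 0.4936, Central 0.3737, Coastal 0.2166.
Largest remainders: East, North, West receive the extra seats.

North 2, South 2, East 1, West 3, Central 1, Coastal 3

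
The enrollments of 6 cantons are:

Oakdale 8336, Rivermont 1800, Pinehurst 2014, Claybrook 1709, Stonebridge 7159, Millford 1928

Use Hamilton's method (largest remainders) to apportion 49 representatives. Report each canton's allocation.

Oakdale: 18, Rivermont: 4, Pinehurst: 4, Claybrook: 4, Stonebridge: 15, Millford: 4

Total 22946; standard divisor 22946/49 ≈ 468.286.
Standard quotas: Oakdale 17.8011, Rivermont 3.8438, Pinehurst 4.3008, Claybrook 3.6495, Stonebridge 15.2877, Millford 4.1171.
Lower quotas: Oakdale 17, Rivermont 3, Pinehurst 4, Claybrook 3, Stonebridge 15, Millford 4 (sum 46, leaving 3 seats).
Remainders in descending order: Rivermont 0.8438, Oakdale 0.8011, Claybrook 0.6495, Pinehurst 0.3008, Stonebridge 0.2877, Millford 0.1171.
Largest remainders: Rivermont, Oakdale, Claybrook receive the extra seats.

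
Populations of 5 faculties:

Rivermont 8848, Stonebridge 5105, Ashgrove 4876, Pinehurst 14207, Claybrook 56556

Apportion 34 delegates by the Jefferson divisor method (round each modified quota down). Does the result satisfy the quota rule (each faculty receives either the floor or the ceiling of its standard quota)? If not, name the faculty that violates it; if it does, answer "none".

Standard quotas: Rivermont 3.358, Stonebridge 1.937, Ashgrove 1.850, Pinehurst 5.392, Claybrook 21.463.
Jefferson allocation: Rivermont 3, Stonebridge 2, Ashgrove 1, Pinehurst 5, Claybrook 23.
Claybrook has quota 21.463 (lower 21, upper 22) but receives 23 — outside the quota interval.

Claybrook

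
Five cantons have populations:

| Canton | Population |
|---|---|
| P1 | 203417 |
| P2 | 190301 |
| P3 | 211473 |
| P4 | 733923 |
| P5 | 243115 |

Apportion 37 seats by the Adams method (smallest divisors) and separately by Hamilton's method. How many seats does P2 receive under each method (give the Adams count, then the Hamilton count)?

5 and 4

Adams: P1 5, P2 5, P3 5, P4 16, P5 6.
Hamilton: P1 5, P2 4, P3 5, P4 17, P5 6.
P2 gets 5 under Adams and 4 under Hamilton.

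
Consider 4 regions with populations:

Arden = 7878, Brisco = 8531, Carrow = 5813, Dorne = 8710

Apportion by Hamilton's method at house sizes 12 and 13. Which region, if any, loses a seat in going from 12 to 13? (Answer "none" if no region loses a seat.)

none

At 12 seats: Arden 3, Brisco 3, Carrow 2, Dorne 4.
At 13 seats: Arden 3, Brisco 4, Carrow 2, Dorne 4.
No region's allocation decreased.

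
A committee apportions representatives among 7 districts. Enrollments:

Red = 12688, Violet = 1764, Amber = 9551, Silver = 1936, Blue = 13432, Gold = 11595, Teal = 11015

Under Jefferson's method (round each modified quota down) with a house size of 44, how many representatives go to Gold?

8

Standard divisor 61981/44 ≈ 1408.659; standard quotas: Red 9.007, Violet 1.252, Amber 6.780, Silver 1.374, Blue 9.535, Gold 8.231, Teal 7.819.
Rounding down gives 9, 1, 6, 1, 9, 8, 7 = 41 seats, so the divisor must be adjusted.
With modified divisor 1300: modified quotas Red 9.760, Violet 1.357, Amber 7.347, Silver 1.489, Blue 10.332, Gold 8.919, Teal 8.473.
Rounding down: Red 9, Violet 1, Amber 7, Silver 1, Blue 10, Gold 8, Teal 8 (total 44).
Gold receives 8.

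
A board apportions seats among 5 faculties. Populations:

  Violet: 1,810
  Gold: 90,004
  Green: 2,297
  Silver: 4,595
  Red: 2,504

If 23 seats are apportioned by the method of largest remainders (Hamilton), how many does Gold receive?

20

The standard divisor is 101210/23 ≈ 4400.435.
Standard quotas: Violet 0.4113, Gold 20.4534, Green 0.5220, Silver 1.0442, Red 0.5690.
Lower quotas: Violet 0, Gold 20, Green 0, Silver 1, Red 0 (sum 21, leaving 2 seats).
Remainders in descending order: Red 0.5690, Green 0.5220, Gold 0.4534, Violet 0.4113, Silver 0.0442.
The surplus seats go to Red, Green.
Gold receives 20.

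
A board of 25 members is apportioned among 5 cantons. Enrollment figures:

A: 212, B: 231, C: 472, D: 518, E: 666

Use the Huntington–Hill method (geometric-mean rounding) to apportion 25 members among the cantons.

With divisor 86.4: modified quotas A 2.454, B 2.674, C 5.463, D 5.995, E 7.708.
Geometric-mean thresholds: A √(2·3)=2.449, B √(2·3)=2.449, C √(5·6)=5.477, D √(5·6)=5.477, E √(7·8)=7.483.
Each quota rounded against its threshold gives A 3, B 3, C 5, D 6, E 8 (total 25).

A 3; B 3; C 5; D 6; E 8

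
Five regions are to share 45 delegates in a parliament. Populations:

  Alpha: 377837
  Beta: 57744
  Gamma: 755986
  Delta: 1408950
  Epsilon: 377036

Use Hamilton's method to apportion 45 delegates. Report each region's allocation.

Standard divisor: 2977553 ÷ 45 ≈ 66167.844.
Standard quotas: Alpha 5.7103, Beta 0.8727, Gamma 11.4253, Delta 21.2936, Epsilon 5.6982.
Lower quotas: Alpha 5, Beta 0, Gamma 11, Delta 21, Epsilon 5 (sum 42, leaving 3 seats).
Remainders in descending order: Beta 0.8727, Alpha 0.7103, Epsilon 0.6982, Gamma 0.4253, Delta 0.2936.
The surplus seats go to Beta, Alpha, Epsilon.

Alpha: 6, Beta: 1, Gamma: 11, Delta: 21, Epsilon: 6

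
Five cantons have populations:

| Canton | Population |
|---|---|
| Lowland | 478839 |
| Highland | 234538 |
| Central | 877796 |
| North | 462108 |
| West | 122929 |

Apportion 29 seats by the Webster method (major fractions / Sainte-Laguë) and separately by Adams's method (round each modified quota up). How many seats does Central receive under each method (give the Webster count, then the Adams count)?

Webster: Lowland 6, Highland 3, Central 12, North 6, West 2.
Adams: Lowland 7, Highland 3, Central 11, North 6, West 2.
Central gets 12 under Webster and 11 under Adams.

12 and 11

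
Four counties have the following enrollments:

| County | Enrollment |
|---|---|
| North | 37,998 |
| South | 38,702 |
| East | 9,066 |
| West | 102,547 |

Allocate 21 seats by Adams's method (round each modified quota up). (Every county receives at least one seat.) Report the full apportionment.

Standard divisor 188313/21 ≈ 8967.286; standard quotas: North 4.237, South 4.316, East 1.011, West 11.436.
Rounding up gives 5, 5, 2, 12 = 24 seats, so the divisor must be adjusted.
With modified divisor 9600: modified quotas North 3.958, South 4.031, East 0.944, West 10.682.
Rounding up: North 4, South 5, East 1, West 11 (total 21).

North 4, South 5, East 1, West 11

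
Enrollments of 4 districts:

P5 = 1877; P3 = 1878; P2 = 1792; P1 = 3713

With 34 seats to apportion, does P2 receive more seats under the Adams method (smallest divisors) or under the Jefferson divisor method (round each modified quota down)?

Adams

Adams: P5 7, P3 7, P2 7, P1 13.
Jefferson: P5 7, P3 7, P2 6, P1 14.
P2 gets 7 under Adams and 6 under Jefferson.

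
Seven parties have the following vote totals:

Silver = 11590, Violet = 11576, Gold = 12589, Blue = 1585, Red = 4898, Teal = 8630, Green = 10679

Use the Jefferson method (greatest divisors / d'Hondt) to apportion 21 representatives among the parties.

Silver=4; Violet=4; Gold=5; Blue=0; Red=1; Teal=3; Green=4

Standard divisor 61547/21 ≈ 2930.81; standard quotas: Silver 3.955, Violet 3.950, Gold 4.295, Blue 0.541, Red 1.671, Teal 2.945, Green 3.644.
Rounding down gives 3, 3, 4, 0, 1, 2, 3 = 16 seats, so the divisor must be adjusted.
With modified divisor 2500: modified quotas Silver 4.636, Violet 4.630, Gold 5.036, Blue 0.634, Red 1.959, Teal 3.452, Green 4.272.
Rounding down: Silver 4, Violet 4, Gold 5, Blue 0, Red 1, Teal 3, Green 4 (total 21).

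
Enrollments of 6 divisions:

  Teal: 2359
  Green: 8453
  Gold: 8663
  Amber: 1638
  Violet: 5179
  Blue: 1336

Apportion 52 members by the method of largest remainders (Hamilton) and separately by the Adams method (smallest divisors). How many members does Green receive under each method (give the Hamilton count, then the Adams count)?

Hamilton: Teal 4, Green 16, Gold 16, Amber 3, Violet 10, Blue 3.
Adams: Teal 5, Green 15, Gold 16, Amber 3, Violet 10, Blue 3.
Green gets 16 under Hamilton and 15 under Adams.

16 and 15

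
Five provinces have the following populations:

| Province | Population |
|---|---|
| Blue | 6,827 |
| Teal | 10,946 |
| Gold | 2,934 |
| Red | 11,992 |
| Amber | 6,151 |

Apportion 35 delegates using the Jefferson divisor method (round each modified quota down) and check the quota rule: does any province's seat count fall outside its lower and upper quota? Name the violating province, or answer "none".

Standard quotas: Blue 6.150, Teal 9.861, Gold 2.643, Red 10.804, Amber 5.541.
Jefferson allocation: Blue 6, Teal 10, Gold 2, Red 11, Amber 6.
Every allocation lies between the lower and upper quota.

none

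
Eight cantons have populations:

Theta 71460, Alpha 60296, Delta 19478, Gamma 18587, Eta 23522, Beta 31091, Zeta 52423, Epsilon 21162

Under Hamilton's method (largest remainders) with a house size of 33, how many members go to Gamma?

2

Total 298019; standard divisor 298019/33 ≈ 9030.879.
Standard quotas: Theta 7.9129, Alpha 6.6766, Delta 2.1568, Gamma 2.0582, Eta 2.6046, Beta 3.4427, Zeta 5.8049, Epsilon 2.3433.
Lower quotas: Theta 7, Alpha 6, Delta 2, Gamma 2, Eta 2, Beta 3, Zeta 5, Epsilon 2 (sum 29, leaving 4 seats).
Remainders in descending order: Theta 0.9129, Zeta 0.8049, Alpha 0.6766, Eta 0.6046, Beta 0.4427, Epsilon 0.3433, Delta 0.1568, Gamma 0.0582.
Largest remainders: Theta, Zeta, Alpha, Eta receive the extra seats.
Gamma receives 2.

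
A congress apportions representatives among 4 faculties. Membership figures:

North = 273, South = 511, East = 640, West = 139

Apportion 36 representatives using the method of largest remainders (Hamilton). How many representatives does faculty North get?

Standard divisor: 1563 ÷ 36 ≈ 43.417.
Standard quotas: North 6.288, South 11.770, East 14.741, West 3.202.
Lower quotas: North 6, South 11, East 14, West 3 (sum 34, leaving 2 seats).
Remainders in descending order: South 0.770, East 0.741, North 0.288, West 0.202.
Largest remainders: South, East receive the extra seats.
North receives 6.

6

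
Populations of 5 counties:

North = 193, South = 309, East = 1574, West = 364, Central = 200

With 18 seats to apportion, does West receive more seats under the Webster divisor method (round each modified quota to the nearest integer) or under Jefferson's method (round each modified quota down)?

Webster

Webster: North 1, South 2, East 11, West 3, Central 1.
Jefferson: North 1, South 2, East 12, West 2, Central 1.
West gets 3 under Webster and 2 under Jefferson.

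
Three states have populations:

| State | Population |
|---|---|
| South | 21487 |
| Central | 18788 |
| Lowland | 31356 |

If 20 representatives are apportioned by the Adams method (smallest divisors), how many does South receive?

Standard divisor 71631/20 ≈ 3581.55; standard quotas: South 5.999, Central 5.246, Lowland 8.755.
Rounding up gives 6, 6, 9 = 21 seats, so the divisor must be adjusted.
With modified divisor 3800: modified quotas South 5.654, Central 4.944, Lowland 8.252.
Rounding up: South 6, Central 5, Lowland 9 (total 20).
South receives 6.

6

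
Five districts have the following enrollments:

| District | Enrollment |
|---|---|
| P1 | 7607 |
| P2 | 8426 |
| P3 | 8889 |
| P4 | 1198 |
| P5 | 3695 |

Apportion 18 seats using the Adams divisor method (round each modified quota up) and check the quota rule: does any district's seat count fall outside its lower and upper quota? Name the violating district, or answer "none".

none

Standard quotas: P1 4.593, P2 5.087, P3 5.366, P4 0.723, P5 2.231.
Adams allocation: P1 5, P2 5, P3 5, P4 1, P5 2.
Every allocation lies between the lower and upper quota.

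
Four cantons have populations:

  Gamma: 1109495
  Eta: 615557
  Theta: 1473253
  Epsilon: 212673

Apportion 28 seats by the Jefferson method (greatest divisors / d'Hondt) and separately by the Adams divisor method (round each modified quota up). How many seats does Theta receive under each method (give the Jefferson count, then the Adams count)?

Jefferson: Gamma 9, Eta 5, Theta 13, Epsilon 1.
Adams: Gamma 9, Eta 5, Theta 12, Epsilon 2.
Theta gets 13 under Jefferson and 12 under Adams.

13 and 12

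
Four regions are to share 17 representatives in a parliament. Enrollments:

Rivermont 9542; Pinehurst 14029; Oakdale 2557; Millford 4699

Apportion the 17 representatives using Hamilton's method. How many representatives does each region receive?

Standard divisor: 30827 ÷ 17 ≈ 1813.353.
Standard quotas: Rivermont 5.2621, Pinehurst 7.7365, Oakdale 1.4101, Millford 2.5913.
Lower quotas: Rivermont 5, Pinehurst 7, Oakdale 1, Millford 2 (sum 15, leaving 2 seats).
Remainders in descending order: Pinehurst 0.7365, Millford 0.5913, Oakdale 0.4101, Rivermont 0.2621.
Largest remainders: Pinehurst, Millford receive the extra seats.

Rivermont=5; Pinehurst=8; Oakdale=1; Millford=3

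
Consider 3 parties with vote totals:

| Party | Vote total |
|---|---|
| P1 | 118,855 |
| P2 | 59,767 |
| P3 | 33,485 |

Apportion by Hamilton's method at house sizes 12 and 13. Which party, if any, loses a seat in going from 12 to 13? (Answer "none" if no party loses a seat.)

At 12 seats: P1 7, P2 3, P3 2.
At 13 seats: P1 7, P2 4, P3 2.
No party's allocation decreased.

none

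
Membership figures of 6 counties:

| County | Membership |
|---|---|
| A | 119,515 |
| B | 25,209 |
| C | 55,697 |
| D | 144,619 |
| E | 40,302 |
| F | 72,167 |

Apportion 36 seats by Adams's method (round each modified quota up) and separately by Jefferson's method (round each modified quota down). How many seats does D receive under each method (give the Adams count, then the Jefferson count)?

Adams: A 9, B 2, C 5, D 11, E 3, F 6.
Jefferson: A 9, B 2, C 4, D 12, E 3, F 6.
D gets 11 under Adams and 12 under Jefferson.

11 and 12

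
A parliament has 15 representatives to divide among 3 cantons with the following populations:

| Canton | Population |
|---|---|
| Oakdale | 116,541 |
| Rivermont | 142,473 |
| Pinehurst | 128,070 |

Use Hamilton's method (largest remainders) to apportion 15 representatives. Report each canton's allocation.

Standard divisor: 387084 ÷ 15 ≈ 25805.6.
Standard quotas: Oakdale 4.5161, Rivermont 5.5210, Pinehurst 4.9629.
Lower quotas: Oakdale 4, Rivermont 5, Pinehurst 4 (sum 13, leaving 2 seats).
Remainders in descending order: Pinehurst 0.9629, Rivermont 0.5210, Oakdale 0.5161.
Largest remainders: Pinehurst, Rivermont receive the extra seats.

Oakdale 4, Rivermont 6, Pinehurst 5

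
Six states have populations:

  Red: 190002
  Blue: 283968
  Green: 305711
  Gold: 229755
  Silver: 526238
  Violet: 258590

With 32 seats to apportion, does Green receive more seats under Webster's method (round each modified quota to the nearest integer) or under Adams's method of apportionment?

Webster

Webster: Red 3, Blue 5, Green 6, Gold 4, Silver 9, Violet 5.
Adams: Red 4, Blue 5, Green 5, Gold 4, Silver 9, Violet 5.
Green gets 6 under Webster and 5 under Adams.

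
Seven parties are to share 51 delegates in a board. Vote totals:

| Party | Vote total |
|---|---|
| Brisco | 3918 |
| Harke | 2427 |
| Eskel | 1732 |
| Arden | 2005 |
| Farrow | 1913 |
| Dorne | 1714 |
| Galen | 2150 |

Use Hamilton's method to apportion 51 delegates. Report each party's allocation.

The standard divisor is 15859/51 ≈ 310.961.
Standard quotas: Brisco 12.600, Harke 7.805, Eskel 5.570, Arden 6.448, Farrow 6.152, Dorne 5.512, Galen 6.914.
Lower quotas: Brisco 12, Harke 7, Eskel 5, Arden 6, Farrow 6, Dorne 5, Galen 6 (sum 47, leaving 4 seats).
Remainders in descending order: Galen 0.914, Harke 0.805, Brisco 0.600, Eskel 0.570, Dorne 0.512, Arden 0.448, Farrow 0.152.
Largest remainders: Galen, Harke, Brisco, Eskel receive the extra seats.

Brisco 13, Harke 8, Eskel 6, Arden 6, Farrow 6, Dorne 5, Galen 7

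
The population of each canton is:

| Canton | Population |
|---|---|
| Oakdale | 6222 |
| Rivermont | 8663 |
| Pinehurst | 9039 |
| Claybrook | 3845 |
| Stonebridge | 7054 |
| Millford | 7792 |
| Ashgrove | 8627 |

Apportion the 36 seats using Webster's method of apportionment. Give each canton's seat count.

Oakdale=4, Rivermont=6, Pinehurst=6, Claybrook=3, Stonebridge=5, Millford=6, Ashgrove=6

Standard divisor 51242/36 ≈ 1423.389; standard quotas: Oakdale 4.371, Rivermont 6.086, Pinehurst 6.350, Claybrook 2.701, Stonebridge 4.956, Millford 5.474, Ashgrove 6.061.
Rounding to the nearest integer gives 4, 6, 6, 3, 5, 5, 6 = 35 seats, so the divisor must be adjusted.
With modified divisor 1400: modified quotas Oakdale 4.444, Rivermont 6.188, Pinehurst 6.456, Claybrook 2.746, Stonebridge 5.039, Millford 5.566, Ashgrove 6.162.
Rounding to the nearest integer: Oakdale 4, Rivermont 6, Pinehurst 6, Claybrook 3, Stonebridge 5, Millford 6, Ashgrove 6 (total 36).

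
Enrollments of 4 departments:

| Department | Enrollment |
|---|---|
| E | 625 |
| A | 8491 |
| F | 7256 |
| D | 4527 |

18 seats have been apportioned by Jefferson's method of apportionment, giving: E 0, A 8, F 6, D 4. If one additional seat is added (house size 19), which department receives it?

Priority for the next seat is population ÷ (current seats + 1).
Priorities: E 625.000, A 943.444, F 1036.571, D 905.400.
Highest priority: F.

F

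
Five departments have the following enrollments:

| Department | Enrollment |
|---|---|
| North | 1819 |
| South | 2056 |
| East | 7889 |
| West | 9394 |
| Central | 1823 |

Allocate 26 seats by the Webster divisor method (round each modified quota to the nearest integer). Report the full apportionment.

Standard divisor 22981/26 ≈ 883.885; standard quotas: North 2.058, South 2.326, East 8.925, West 10.628, Central 2.062.
Rounding to the nearest integer gives North 2, South 2, East 9, West 11, Central 2 — total 26, matching the house size, so no adjustment is needed.

North: 2, South: 2, East: 9, West: 11, Central: 2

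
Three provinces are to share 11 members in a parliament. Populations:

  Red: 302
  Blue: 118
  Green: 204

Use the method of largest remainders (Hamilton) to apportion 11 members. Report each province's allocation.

Red 5, Blue 2, Green 4

The standard divisor is 624/11 ≈ 56.727.
Standard quotas: Red 5.324, Blue 2.080, Green 3.596.
Lower quotas: Red 5, Blue 2, Green 3 (sum 10, leaving 1 seat).
Remainders in descending order: Green 0.596, Red 0.324, Blue 0.080.
Largest remainder: Green receives the extra seat.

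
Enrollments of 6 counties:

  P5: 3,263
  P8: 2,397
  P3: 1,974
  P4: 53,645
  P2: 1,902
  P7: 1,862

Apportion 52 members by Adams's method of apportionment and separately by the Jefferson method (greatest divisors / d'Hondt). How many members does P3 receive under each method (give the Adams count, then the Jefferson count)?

2 and 1

Adams: P5 3, P8 2, P3 2, P4 41, P2 2, P7 2.
Jefferson: P5 2, P8 2, P3 1, P4 45, P2 1, P7 1.
P3 gets 2 under Adams and 1 under Jefferson.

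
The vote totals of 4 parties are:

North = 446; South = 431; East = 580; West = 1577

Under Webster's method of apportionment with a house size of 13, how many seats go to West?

Standard divisor 3034/13 ≈ 233.385; standard quotas: North 1.911, South 1.847, East 2.485, West 6.757.
Rounding to the nearest integer gives North 2, South 2, East 2, West 7 — total 13, matching the house size, so no adjustment is needed.
West receives 7.

7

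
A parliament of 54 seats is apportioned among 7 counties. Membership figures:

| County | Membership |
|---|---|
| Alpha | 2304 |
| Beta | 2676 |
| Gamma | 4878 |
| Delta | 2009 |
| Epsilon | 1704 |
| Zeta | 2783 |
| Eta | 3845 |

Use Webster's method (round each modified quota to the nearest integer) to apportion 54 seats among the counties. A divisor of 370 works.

With modified divisor 370: modified quotas Alpha 6.227, Beta 7.232, Gamma 13.184, Delta 5.430, Epsilon 4.605, Zeta 7.522, Eta 10.392.
Rounding to the nearest integer: Alpha 6, Beta 7, Gamma 13, Delta 5, Epsilon 5, Zeta 8, Eta 10 (total 54).

Alpha 6; Beta 7; Gamma 13; Delta 5; Epsilon 5; Zeta 8; Eta 10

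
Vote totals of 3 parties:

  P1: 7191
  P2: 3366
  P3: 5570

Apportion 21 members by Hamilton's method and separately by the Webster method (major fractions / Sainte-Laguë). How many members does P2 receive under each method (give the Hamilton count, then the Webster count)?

Hamilton: P1 9, P2 5, P3 7.
Webster: P1 10, P2 4, P3 7.
P2 gets 5 under Hamilton and 4 under Webster.

5 and 4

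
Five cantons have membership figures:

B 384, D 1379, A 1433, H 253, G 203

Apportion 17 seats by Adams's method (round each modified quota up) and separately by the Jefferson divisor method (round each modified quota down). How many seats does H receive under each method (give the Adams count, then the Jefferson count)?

Adams: B 2, D 6, A 6, H 2, G 1.
Jefferson: B 1, D 7, A 7, H 1, G 1.
H gets 2 under Adams and 1 under Jefferson.

2 and 1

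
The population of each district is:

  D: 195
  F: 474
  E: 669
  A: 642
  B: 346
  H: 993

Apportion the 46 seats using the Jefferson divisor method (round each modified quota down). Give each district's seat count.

Standard divisor 3319/46 ≈ 72.152; standard quotas: D 2.703, F 6.569, E 9.272, A 8.898, B 4.795, H 13.763.
Rounding down gives 2, 6, 9, 8, 4, 13 = 42 seats, so the divisor must be adjusted.
With modified divisor 67.3: modified quotas D 2.897, F 7.043, E 9.941, A 9.539, B 5.141, H 14.755.
Rounding down: D 2, F 7, E 9, A 9, B 5, H 14 (total 46).

D 2, F 7, E 9, A 9, B 5, H 14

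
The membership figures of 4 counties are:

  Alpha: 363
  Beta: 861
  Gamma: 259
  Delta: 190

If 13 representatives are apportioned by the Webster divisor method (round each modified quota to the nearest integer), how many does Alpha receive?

Standard divisor 1673/13 ≈ 128.692; standard quotas: Alpha 2.821, Beta 6.690, Gamma 2.013, Delta 1.476.
Rounding to the nearest integer gives Alpha 3, Beta 7, Gamma 2, Delta 1 — total 13, matching the house size, so no adjustment is needed.
Alpha receives 3.

3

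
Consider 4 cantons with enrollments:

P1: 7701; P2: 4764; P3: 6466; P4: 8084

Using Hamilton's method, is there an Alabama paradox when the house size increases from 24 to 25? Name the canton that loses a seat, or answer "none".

none

At 24 seats: P1 7, P2 4, P3 6, P4 7.
At 25 seats: P1 7, P2 4, P3 6, P4 8.
No canton's allocation decreased.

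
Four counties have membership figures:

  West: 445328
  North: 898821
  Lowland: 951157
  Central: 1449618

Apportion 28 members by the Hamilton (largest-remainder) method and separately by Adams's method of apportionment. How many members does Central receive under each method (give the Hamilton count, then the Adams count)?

Hamilton: West 3, North 7, Lowland 7, Central 11.
Adams: West 4, North 7, Lowland 7, Central 10.
Central gets 11 under Hamilton and 10 under Adams.

11 and 10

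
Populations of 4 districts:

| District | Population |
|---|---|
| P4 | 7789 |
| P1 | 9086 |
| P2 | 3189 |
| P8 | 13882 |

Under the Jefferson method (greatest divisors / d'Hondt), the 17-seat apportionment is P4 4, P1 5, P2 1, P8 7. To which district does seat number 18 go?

P8

Priority for the next seat is population ÷ (current seats + 1).
Priorities: P4 1557.800, P1 1514.333, P2 1594.500, P8 1735.250.
Highest priority: P8.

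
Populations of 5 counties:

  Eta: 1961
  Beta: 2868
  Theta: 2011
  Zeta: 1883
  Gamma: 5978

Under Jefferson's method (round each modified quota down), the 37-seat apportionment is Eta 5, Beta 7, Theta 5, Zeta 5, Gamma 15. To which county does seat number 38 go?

Priority for the next seat is population ÷ (current seats + 1).
Priorities: Eta 326.833, Beta 358.500, Theta 335.167, Zeta 313.833, Gamma 373.625.
Highest priority: Gamma.

Gamma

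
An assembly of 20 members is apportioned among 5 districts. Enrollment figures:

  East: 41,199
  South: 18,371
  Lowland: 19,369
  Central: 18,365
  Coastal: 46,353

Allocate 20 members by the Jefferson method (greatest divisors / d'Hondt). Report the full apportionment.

East 6; South 2; Lowland 3; Central 2; Coastal 7

Standard divisor 143657/20 ≈ 7182.85; standard quotas: East 5.736, South 2.558, Lowland 2.697, Central 2.557, Coastal 6.453.
Rounding down gives 5, 2, 2, 2, 6 = 17 seats, so the divisor must be adjusted.
With modified divisor 6300: modified quotas East 6.540, South 2.916, Lowland 3.074, Central 2.915, Coastal 7.358.
Rounding down: East 6, South 2, Lowland 3, Central 2, Coastal 7 (total 20).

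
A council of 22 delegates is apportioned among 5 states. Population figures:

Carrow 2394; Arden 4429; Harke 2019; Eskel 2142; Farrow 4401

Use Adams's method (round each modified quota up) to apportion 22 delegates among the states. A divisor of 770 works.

Carrow 4; Arden 6; Harke 3; Eskel 3; Farrow 6

With modified divisor 770: modified quotas Carrow 3.109, Arden 5.752, Harke 2.622, Eskel 2.782, Farrow 5.716.
Rounding up: Carrow 4, Arden 6, Harke 3, Eskel 3, Farrow 6 (total 22).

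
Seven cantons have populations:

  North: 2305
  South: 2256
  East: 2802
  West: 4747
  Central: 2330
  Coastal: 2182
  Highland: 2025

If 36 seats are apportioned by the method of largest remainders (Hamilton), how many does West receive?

Total 18647; standard divisor 18647/36 ≈ 517.972.
Standard quotas: North 4.450, South 4.355, East 5.410, West 9.165, Central 4.498, Coastal 4.213, Highland 3.909.
Lower quotas: North 4, South 4, East 5, West 9, Central 4, Coastal 4, Highland 3 (sum 33, leaving 3 seats).
Remainders in descending order: Highland 0.909, Central 0.498, North 0.450, East 0.410, South 0.355, Coastal 0.213, West 0.165.
Largest remainders: Highland, Central, North receive the extra seats.
West receives 9.

9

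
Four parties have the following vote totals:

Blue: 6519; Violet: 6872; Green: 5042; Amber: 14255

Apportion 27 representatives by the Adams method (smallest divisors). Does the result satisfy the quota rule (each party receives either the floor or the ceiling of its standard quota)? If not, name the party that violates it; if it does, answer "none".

Standard quotas: Blue 5.385, Violet 5.676, Green 4.165, Amber 11.775.
Adams allocation: Blue 6, Violet 6, Green 4, Amber 11.
Every allocation lies between the lower and upper quota.

none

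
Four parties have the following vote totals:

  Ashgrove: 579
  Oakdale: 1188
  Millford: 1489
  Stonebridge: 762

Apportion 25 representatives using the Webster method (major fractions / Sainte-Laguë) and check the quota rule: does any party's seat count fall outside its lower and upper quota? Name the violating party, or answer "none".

none

Standard quotas: Ashgrove 3.603, Oakdale 7.392, Millford 9.265, Stonebridge 4.741.
Webster allocation: Ashgrove 4, Oakdale 7, Millford 9, Stonebridge 5.
Every allocation lies between the lower and upper quota.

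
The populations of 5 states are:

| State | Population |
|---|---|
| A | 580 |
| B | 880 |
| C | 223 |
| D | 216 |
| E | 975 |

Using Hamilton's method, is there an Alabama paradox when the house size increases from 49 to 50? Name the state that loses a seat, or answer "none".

none

At 49 seats: A 10, B 15, C 4, D 4, E 16.
At 50 seats: A 10, B 15, C 4, D 4, E 17.
No state's allocation decreased.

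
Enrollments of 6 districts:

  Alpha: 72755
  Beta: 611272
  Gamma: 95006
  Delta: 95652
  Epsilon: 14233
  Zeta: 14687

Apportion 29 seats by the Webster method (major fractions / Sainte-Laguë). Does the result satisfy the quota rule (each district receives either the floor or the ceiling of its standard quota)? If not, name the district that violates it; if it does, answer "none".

Beta

Standard quotas: Alpha 2.335, Beta 19.618, Gamma 3.049, Delta 3.070, Epsilon 0.457, Zeta 0.471.
Webster allocation: Alpha 2, Beta 21, Gamma 3, Delta 3, Epsilon 0, Zeta 0.
Beta has quota 19.618 (lower 19, upper 20) but receives 21 — outside the quota interval.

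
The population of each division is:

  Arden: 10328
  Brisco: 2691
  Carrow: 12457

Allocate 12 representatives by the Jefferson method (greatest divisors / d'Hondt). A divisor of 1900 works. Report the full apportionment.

With modified divisor 1900: modified quotas Arden 5.436, Brisco 1.416, Carrow 6.556.
Rounding down: Arden 5, Brisco 1, Carrow 6 (total 12).

Arden: 5; Brisco: 1; Carrow: 6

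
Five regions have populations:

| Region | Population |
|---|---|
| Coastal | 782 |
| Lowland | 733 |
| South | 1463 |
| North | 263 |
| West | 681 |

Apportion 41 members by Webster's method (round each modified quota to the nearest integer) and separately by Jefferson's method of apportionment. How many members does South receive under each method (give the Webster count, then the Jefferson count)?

15 and 16

Webster: Coastal 8, Lowland 8, South 15, North 3, West 7.
Jefferson: Coastal 8, Lowland 8, South 16, North 2, West 7.
South gets 15 under Webster and 16 under Jefferson.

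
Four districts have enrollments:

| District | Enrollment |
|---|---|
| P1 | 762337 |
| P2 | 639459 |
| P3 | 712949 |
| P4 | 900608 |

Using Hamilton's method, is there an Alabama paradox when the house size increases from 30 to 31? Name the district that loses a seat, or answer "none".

At 30 seats: P1 8, P2 6, P3 7, P4 9.
At 31 seats: P1 8, P2 7, P3 7, P4 9.
No district's allocation decreased.

none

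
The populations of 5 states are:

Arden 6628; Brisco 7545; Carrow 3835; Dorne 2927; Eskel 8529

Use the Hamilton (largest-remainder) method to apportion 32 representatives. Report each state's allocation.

Arden: 7, Brisco: 8, Carrow: 4, Dorne: 3, Eskel: 10

The standard divisor is 29464/32 ≈ 920.75.
Standard quotas: Arden 7.1985, Brisco 8.1944, Carrow 4.1651, Dorne 3.1789, Eskel 9.2631.
Lower quotas: Arden 7, Brisco 8, Carrow 4, Dorne 3, Eskel 9 (sum 31, leaving 1 seat).
Remainders in descending order: Eskel 0.2631, Arden 0.1985, Brisco 0.1944, Dorne 0.1789, Carrow 0.1651.
Largest remainder: Eskel receives the extra seat.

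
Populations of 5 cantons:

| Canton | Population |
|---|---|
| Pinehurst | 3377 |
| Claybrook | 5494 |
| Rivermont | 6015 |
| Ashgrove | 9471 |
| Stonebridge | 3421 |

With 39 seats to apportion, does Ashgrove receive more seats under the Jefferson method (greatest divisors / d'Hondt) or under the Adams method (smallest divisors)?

Jefferson

Jefferson: Pinehurst 4, Claybrook 8, Rivermont 8, Ashgrove 14, Stonebridge 5.
Adams: Pinehurst 5, Claybrook 8, Rivermont 8, Ashgrove 13, Stonebridge 5.
Ashgrove gets 14 under Jefferson and 13 under Adams.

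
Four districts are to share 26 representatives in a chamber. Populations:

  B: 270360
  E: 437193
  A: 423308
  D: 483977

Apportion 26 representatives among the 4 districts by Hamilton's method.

B: 4, E: 7, A: 7, D: 8

The standard divisor is 1614838/26 ≈ 62109.154.
Standard quotas: B 4.3530, E 7.0391, A 6.8155, D 7.7924.
Lower quotas: B 4, E 7, A 6, D 7 (sum 24, leaving 2 seats).
Remainders in descending order: A 0.8155, D 0.7924, B 0.3530, E 0.0391.
The surplus seats go to A, D.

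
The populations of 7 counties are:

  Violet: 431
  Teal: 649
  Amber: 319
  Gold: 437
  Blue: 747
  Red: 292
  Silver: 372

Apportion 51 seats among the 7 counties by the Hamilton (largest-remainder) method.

Total 3247; standard divisor 3247/51 ≈ 63.667.
Standard quotas: Violet 6.770, Teal 10.194, Amber 5.010, Gold 6.864, Blue 11.733, Red 4.586, Silver 5.843.
Lower quotas: Violet 6, Teal 10, Amber 5, Gold 6, Blue 11, Red 4, Silver 5 (sum 47, leaving 4 seats).
Remainders in descending order: Gold 0.864, Silver 0.843, Violet 0.770, Blue 0.733, Red 0.586, Teal 0.194, Amber 0.010.
Largest remainders: Gold, Silver, Violet, Blue receive the extra seats.

Violet 7, Teal 10, Amber 5, Gold 7, Blue 12, Red 4, Silver 6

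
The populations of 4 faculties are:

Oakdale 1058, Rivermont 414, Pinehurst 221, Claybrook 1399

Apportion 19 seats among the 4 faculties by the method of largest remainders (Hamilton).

Oakdale: 6; Rivermont: 3; Pinehurst: 1; Claybrook: 9

Total 3092; standard divisor 3092/19 ≈ 162.737.
Standard quotas: Oakdale 6.501, Rivermont 2.544, Pinehurst 1.358, Claybrook 8.597.
Lower quotas: Oakdale 6, Rivermont 2, Pinehurst 1, Claybrook 8 (sum 17, leaving 2 seats).
Remainders in descending order: Claybrook 0.597, Rivermont 0.544, Oakdale 0.501, Pinehurst 0.358.
Largest remainders: Claybrook, Rivermont receive the extra seats.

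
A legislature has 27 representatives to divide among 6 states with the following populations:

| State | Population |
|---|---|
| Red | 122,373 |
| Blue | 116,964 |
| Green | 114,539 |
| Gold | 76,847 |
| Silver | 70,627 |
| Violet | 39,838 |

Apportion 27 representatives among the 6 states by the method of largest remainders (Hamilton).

Total 541188; standard divisor 541188/27 = 20044.
Standard quotas: Red 6.1052, Blue 5.8354, Green 5.7144, Gold 3.8339, Silver 3.5236, Violet 1.9875.
Lower quotas: Red 6, Blue 5, Green 5, Gold 3, Silver 3, Violet 1 (sum 23, leaving 4 seats).
Remainders in descending order: Violet 0.9875, Blue 0.8354, Gold 0.8339, Green 0.7144, Silver 0.5236, Red 0.1052.
The surplus seats go to Violet, Blue, Gold, Green.

Red: 6; Blue: 6; Green: 6; Gold: 4; Silver: 3; Violet: 2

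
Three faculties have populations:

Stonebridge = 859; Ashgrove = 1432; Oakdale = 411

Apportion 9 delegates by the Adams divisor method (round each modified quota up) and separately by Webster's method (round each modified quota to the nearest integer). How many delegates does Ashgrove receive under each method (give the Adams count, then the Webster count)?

Adams: Stonebridge 3, Ashgrove 4, Oakdale 2.
Webster: Stonebridge 3, Ashgrove 5, Oakdale 1.
Ashgrove gets 4 under Adams and 5 under Webster.

4 and 5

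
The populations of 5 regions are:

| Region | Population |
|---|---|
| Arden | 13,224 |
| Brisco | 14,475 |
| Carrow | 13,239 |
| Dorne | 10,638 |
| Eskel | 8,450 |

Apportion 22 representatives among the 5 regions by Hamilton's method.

Arden: 5, Brisco: 5, Carrow: 5, Dorne: 4, Eskel: 3

The standard divisor is 60026/22 ≈ 2728.455.
Standard quotas: Arden 4.8467, Brisco 5.3052, Carrow 4.8522, Dorne 3.8989, Eskel 3.0970.
Lower quotas: Arden 4, Brisco 5, Carrow 4, Dorne 3, Eskel 3 (sum 19, leaving 3 seats).
Remainders in descending order: Dorne 0.8989, Carrow 0.8522, Arden 0.8467, Brisco 0.3052, Eskel 0.0970.
Largest remainders: Dorne, Carrow, Arden receive the extra seats.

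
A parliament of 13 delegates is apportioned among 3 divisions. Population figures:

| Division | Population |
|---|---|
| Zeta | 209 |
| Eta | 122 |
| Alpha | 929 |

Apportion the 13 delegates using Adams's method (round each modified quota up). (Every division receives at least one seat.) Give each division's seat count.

Zeta: 2, Eta: 2, Alpha: 9

Standard divisor 1260/13 ≈ 96.923; standard quotas: Zeta 2.156, Eta 1.259, Alpha 9.585.
Rounding up gives 3, 2, 10 = 15 seats, so the divisor must be adjusted.
With modified divisor 110: modified quotas Zeta 1.900, Eta 1.109, Alpha 8.445.
Rounding up: Zeta 2, Eta 2, Alpha 9 (total 13).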